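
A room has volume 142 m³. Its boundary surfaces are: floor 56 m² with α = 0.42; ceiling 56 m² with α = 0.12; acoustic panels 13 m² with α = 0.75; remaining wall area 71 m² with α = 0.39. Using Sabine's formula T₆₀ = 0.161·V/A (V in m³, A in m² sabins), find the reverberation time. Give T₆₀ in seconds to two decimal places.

0.34 s

Summing Sᵢαᵢ: 56·0.42 + 56·0.12 + 13·0.75 + 71·0.39 = 67.68 m².
T₆₀ = 0.161 × 142 / 67.68 = 0.338 s.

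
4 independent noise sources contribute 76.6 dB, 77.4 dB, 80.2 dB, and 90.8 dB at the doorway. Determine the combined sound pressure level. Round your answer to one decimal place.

Incoherent sources combine by intensity addition: L_total = 10·log₁₀(Σ 10^(L_i/10)).
Σ 10^(L/10) = 10^(76.6/10) + 10^(77.4/10) + 10^(80.2/10) + 10^(90.8/10) = 1.408e+09.
L_total = 10·log₁₀(1.408e+09) = 91.48 dB.

91.5 dB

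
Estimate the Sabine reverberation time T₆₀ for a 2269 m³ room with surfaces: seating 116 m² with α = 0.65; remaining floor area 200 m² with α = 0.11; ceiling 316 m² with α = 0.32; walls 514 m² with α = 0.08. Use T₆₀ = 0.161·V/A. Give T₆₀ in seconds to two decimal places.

1.52 s

Summing Sᵢαᵢ: 116·0.65 + 200·0.11 + 316·0.32 + 514·0.08 = 239.64 m².
T₆₀ = 0.161 × 2269 / 239.64 = 1.524 s.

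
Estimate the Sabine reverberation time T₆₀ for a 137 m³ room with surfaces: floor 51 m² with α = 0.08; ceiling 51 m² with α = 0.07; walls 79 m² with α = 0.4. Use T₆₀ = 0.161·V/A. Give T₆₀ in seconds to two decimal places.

0.56 s

Summing Sᵢαᵢ: 51·0.08 + 51·0.07 + 79·0.4 = 39.25 m².
T₆₀ = 0.161·V/A = 0.161·137/39.25 = 0.562 s.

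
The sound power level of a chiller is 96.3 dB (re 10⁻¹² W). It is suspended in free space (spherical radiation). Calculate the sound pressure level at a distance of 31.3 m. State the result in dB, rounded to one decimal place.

55.4 dB

The power spreads over a sphere of area 4π·r², so L_p = L_w − 10·log₁₀(4π·r²).
4π·r² = 1.231e+04 m², 10·log₁₀ of that is 40.903 dB.
L_p = 96.3 − 40.903 = 55.40 dB.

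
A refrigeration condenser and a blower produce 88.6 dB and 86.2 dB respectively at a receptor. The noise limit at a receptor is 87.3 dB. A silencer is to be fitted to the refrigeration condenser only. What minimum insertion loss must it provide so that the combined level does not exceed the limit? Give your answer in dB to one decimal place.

7.8 dB

Everything except the refrigeration condenser sums to 10^(86.2/10) = 4.169e+08 in linear terms, 86.20 dB.
The limit corresponds to 10^(87.3/10) = 5.370e+08; subtracting the fixed part leaves 1.202e+08 for the refrigeration condenser, i.e. 80.80 dB.
Required insertion loss = 88.6 − 80.80 = 7.80 dB.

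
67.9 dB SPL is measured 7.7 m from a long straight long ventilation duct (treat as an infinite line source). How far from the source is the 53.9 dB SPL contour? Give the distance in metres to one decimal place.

The 14.0 dB drop corresponds to a distance ratio of 10^(14.0/10) for a line source.
r₂ = 7.7·10^((67.9−53.9)/10) = 7.7·10^(14.0/10) = 193.42 m.

193.4 m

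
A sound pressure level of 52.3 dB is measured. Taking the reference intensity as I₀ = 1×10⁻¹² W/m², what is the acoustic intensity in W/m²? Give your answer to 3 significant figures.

1.70e-07 W/m²

L = 10·log₁₀(I/I₀) ⇒ I = I₀·10^(L/10) = 10⁻¹² × 10^5.23.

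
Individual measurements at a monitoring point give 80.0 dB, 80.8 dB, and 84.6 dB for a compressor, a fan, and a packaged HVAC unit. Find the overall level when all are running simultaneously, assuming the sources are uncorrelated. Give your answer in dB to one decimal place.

Incoherent sources combine by intensity addition: L_total = 10·log₁₀(Σ 10^(L_i/10)).
Σ 10^(L/10) = 10^(80.0/10) + 10^(80.8/10) + 10^(84.6/10) = 5.086e+08.
L_total = 10·log₁₀(5.086e+08) = 87.06 dB.

87.1 dB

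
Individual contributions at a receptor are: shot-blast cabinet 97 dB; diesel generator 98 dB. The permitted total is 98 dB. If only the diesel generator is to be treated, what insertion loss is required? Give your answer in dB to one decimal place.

6.9 dB

Fixed contribution from the other source: Σ 10^(L/10) = 10^(97/10) = 5.012e+09 (97.00 dB).
The limit corresponds to 10^(98/10) = 6.310e+09; subtracting the fixed part leaves 1.298e+09 for the diesel generator, i.e. 91.13 dB.
So the diesel generator must be reduced from 98 to 91.13 dB: IL = 6.87 dB.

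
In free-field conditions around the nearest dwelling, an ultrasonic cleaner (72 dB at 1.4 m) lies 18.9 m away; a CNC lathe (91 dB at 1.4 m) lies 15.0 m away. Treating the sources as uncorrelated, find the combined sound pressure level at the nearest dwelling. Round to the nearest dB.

70 dB

Apply inverse-square spreading to bring every level to the receiver, then sum 10^(L/10).
ultrasonic cleaner: 72 − 20·log₁₀(18.9/1.4) = 72 − 22.61 = 49.39 dB.
CNC lathe: 91 − 20·log₁₀(15.0/1.4) = 91 − 20.60 = 70.40 dB.
Σ 10^(L/10) = 1.105e+07 → L_total = 10·log₁₀(1.105e+07) = 70.44 dB.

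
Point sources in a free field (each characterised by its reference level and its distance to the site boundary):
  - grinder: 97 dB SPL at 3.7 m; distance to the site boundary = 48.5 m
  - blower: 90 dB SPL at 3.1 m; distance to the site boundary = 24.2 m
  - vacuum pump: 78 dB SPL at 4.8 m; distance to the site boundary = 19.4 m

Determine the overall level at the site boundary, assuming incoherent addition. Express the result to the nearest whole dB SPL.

Propagate each source to the receiver with L = L_ref − 20·log₁₀(r/r_ref), then add intensities.
grinder: 97 − 20·log₁₀(48.5/3.7) = 97 − 22.35 = 74.65 dB SPL.
blower: 90 − 20·log₁₀(24.2/3.1) = 90 − 17.85 = 72.15 dB SPL.
vacuum pump: 78 − 20·log₁₀(19.4/4.8) = 78 − 12.13 = 65.87 dB SPL.
Σ 10^(L/10) = 4.944e+07 → L_total = 10·log₁₀(4.944e+07) = 76.94 dB SPL.

77 dB SPL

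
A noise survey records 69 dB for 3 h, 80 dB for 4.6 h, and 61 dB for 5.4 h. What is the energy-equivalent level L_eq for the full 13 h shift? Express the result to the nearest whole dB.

Weight each interval's intensity by its duration and average over T = 13 h:
Σ tᵢ·10^(Lᵢ/10) = 3·10^(69/10) + 4.6·10^(80/10) + 5.4·10^(61/10) = 4.906e+08.
L_eq = 10·log₁₀(4.906e+08/13) = 75.77 dB.

76 dB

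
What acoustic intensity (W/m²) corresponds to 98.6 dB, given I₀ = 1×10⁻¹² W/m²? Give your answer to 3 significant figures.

0.00724 W/m²

L = 10·log₁₀(I/I₀) ⇒ I = I₀·10^(L/10) = 10⁻¹² × 10^9.86.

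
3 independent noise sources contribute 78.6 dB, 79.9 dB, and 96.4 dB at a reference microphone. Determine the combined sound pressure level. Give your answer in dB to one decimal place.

96.6 dB

For uncorrelated sources the intensities add, so convert each level to linear form, sum, and take 10·log₁₀ of the total.
Σ 10^(L/10) = 10^(78.6/10) + 10^(79.9/10) + 10^(96.4/10) = 4.535e+09.
L_total = 10·log₁₀(4.535e+09) = 96.57 dB.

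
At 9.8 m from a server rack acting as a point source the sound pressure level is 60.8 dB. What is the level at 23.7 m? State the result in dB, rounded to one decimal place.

53.1 dB

Point-source attenuation: ΔL = 20·log₁₀(r₂/r₁) = 20·log₁₀(23.7/9.8) = 7.670 dB.
L₂ = 60.8 − 20·log₁₀(23.7/9.8) = 60.8 − 7.670 = 53.13 dB.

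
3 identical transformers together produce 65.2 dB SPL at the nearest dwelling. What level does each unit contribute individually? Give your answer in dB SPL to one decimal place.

3 equal contributions raise the level by 10·log₁₀ 3 = 4.771 dB, so each unit alone gives 65.2 − 4.771.

60.4 dB SPL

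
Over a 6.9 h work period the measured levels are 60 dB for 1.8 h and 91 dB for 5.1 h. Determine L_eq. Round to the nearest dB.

90 dB

L_eq = 10·log₁₀[(1/T)·Σ tᵢ·10^(Lᵢ/10)] with T = 6.9 h.
Σ tᵢ·10^(Lᵢ/10) = 1.8·10^(60/10) + 5.1·10^(91/10) = 6.422e+09.
L_eq = 10·log₁₀(6.422e+09/6.9) = 89.69 dB.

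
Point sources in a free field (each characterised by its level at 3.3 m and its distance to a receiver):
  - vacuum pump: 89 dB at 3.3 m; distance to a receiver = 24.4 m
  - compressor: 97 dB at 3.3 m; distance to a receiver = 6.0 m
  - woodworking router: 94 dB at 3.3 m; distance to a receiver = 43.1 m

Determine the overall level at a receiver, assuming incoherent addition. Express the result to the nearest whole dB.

92 dB

Propagate each source to the receiver with L = L_ref − 20·log₁₀(r/r_ref), then add intensities.
vacuum pump: 89 − 20·log₁₀(24.4/3.3) = 89 − 17.38 = 71.62 dB.
compressor: 97 − 20·log₁₀(6.0/3.3) = 97 − 5.19 = 91.81 dB.
woodworking router: 94 − 20·log₁₀(43.1/3.3) = 94 − 22.32 = 71.68 dB.
Σ 10^(L/10) = 1.545e+09 → L_total = 10·log₁₀(1.545e+09) = 91.89 dB.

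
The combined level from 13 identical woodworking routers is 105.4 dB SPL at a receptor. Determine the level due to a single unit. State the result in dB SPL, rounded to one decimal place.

94.3 dB SPL

For N identical incoherent sources L_total = L₁ + 10·log₁₀ N, so L₁ = 105.4 − 10·log₁₀(13) = 105.4 − 11.139.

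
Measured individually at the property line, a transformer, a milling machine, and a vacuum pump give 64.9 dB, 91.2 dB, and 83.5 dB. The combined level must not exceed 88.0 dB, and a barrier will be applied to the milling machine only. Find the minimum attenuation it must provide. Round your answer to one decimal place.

5.1 dB

Everything except the milling machine sums to 10^(64.9/10) + 10^(83.5/10) = 2.270e+08 in linear terms, 83.56 dB.
The limit corresponds to 10^(88.0/10) = 6.310e+08; subtracting the fixed part leaves 4.040e+08 for the milling machine, i.e. 86.06 dB.
Required insertion loss = 91.2 − 86.06 = 5.14 dB.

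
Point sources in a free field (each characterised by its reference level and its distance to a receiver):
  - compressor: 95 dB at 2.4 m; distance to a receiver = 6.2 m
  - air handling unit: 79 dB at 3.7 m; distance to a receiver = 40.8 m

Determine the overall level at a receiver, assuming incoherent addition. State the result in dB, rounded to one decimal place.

86.8 dB

First find each source's level at the receiver (point-source: −20·log₁₀(r/r_ref)), then combine on an intensity basis.
compressor: 95 − 20·log₁₀(6.2/2.4) = 95 − 8.24 = 86.76 dB.
air handling unit: 79 − 20·log₁₀(40.8/3.7) = 79 − 20.85 = 58.15 dB.
Σ 10^(L/10) = 4.745e+08 → L_total = 10·log₁₀(4.745e+08) = 86.76 dB.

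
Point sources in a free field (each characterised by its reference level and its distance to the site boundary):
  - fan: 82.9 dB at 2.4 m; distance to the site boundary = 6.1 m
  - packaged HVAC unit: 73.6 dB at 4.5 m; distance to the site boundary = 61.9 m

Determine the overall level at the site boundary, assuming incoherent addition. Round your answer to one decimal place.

74.8 dB

Propagate each source to the receiver with L = L_ref − 20·log₁₀(r/r_ref), then add intensities.
fan: 82.9 − 20·log₁₀(6.1/2.4) = 82.9 − 8.10 = 74.80 dB.
packaged HVAC unit: 73.6 − 20·log₁₀(61.9/4.5) = 73.6 − 22.77 = 50.83 dB.
Σ 10^(L/10) = 3.030e+07 → L_total = 10·log₁₀(3.030e+07) = 74.82 dB.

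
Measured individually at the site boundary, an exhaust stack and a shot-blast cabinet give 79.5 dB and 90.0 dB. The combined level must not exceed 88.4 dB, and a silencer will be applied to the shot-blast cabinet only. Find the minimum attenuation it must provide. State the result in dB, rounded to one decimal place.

Everything except the shot-blast cabinet sums to 10^(79.5/10) = 8.913e+07 in linear terms, 79.50 dB.
The limit corresponds to 10^(88.4/10) = 6.918e+08; subtracting the fixed part leaves 6.027e+08 for the shot-blast cabinet, i.e. 87.80 dB.
Required insertion loss = 90.0 − 87.80 = 2.20 dB.

2.2 dB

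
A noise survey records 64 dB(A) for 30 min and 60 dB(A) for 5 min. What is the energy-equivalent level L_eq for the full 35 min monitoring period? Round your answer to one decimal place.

Weight each interval's intensity by its duration and average over T = 35 min:
Σ tᵢ·10^(Lᵢ/10) = 30·10^(64/10) + 5·10^(60/10) = 8.036e+07.
L_eq = 10·log₁₀(8.036e+07/35) = 63.61 dB(A).

63.6 dB(A)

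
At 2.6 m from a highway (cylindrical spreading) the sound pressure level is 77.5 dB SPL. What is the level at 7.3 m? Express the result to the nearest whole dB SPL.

73 dB SPL

Line-source attenuation: ΔL = 10·log₁₀(r₂/r₁) = 10·log₁₀(7.3/2.6) = 4.483 dB.
L₂ = 77.5 − 10·log₁₀(7.3/2.6) = 77.5 − 4.483 = 73.02 dB SPL.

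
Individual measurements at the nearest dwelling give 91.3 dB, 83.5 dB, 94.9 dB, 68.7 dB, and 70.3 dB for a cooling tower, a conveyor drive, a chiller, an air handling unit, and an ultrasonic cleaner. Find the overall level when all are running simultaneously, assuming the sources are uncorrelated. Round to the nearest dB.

97 dB

For uncorrelated sources the intensities add, so convert each level to linear form, sum, and take 10·log₁₀ of the total.
Σ 10^(L/10) = 10^(91.3/10) + 10^(83.5/10) + 10^(94.9/10) + 10^(68.7/10) + 10^(70.3/10) = 4.681e+09.
L_total = 10·log₁₀(4.681e+09) = 96.70 dB.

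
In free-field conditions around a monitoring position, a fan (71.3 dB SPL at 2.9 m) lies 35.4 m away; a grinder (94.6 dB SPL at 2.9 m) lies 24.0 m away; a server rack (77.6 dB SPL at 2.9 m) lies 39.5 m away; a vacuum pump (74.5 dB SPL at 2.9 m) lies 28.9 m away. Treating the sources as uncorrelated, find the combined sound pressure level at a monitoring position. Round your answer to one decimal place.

Propagate each source to the receiver with L = L_ref − 20·log₁₀(r/r_ref), then add intensities.
fan: 71.3 − 20·log₁₀(35.4/2.9) = 71.3 − 21.73 = 49.57 dB SPL.
grinder: 94.6 − 20·log₁₀(24.0/2.9) = 94.6 − 18.36 = 76.24 dB SPL.
server rack: 77.6 − 20·log₁₀(39.5/2.9) = 77.6 − 22.68 = 54.92 dB SPL.
vacuum pump: 74.5 − 20·log₁₀(28.9/2.9) = 74.5 − 19.97 = 54.53 dB SPL.
Σ 10^(L/10) = 4.279e+07 → L_total = 10·log₁₀(4.279e+07) = 76.31 dB SPL.

76.3 dB SPL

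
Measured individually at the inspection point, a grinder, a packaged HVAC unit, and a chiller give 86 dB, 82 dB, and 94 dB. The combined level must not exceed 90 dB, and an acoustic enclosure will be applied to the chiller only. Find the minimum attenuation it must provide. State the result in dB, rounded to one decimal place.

7.5 dB

Everything except the chiller sums to 10^(86/10) + 10^(82/10) = 5.566e+08 in linear terms, 87.46 dB.
The limit corresponds to 10^(90/10) = 1.000e+09; subtracting the fixed part leaves 4.434e+08 for the chiller, i.e. 86.47 dB.
Required insertion loss = 94 − 86.47 = 7.53 dB.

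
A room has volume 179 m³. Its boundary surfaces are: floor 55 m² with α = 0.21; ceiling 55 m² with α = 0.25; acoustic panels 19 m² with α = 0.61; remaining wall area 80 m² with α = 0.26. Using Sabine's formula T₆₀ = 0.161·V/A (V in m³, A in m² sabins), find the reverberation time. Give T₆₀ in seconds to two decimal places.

Total absorption A = 55·0.21 + 55·0.25 + 19·0.61 + 80·0.26 = 57.69 m² sabins.
T₆₀ = 0.161 × 179 / 57.69 = 0.500 s.

0.50 s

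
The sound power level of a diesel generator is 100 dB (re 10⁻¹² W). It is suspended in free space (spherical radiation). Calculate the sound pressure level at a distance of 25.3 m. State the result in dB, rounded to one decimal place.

60.9 dB

L_p = L_w − 10·log₁₀(4π·r²) with r = 25.3 m.
4π·r² = 8044 m², 10·log₁₀ of that is 39.055 dB.
L_p = 100 − 39.055 = 60.95 dB.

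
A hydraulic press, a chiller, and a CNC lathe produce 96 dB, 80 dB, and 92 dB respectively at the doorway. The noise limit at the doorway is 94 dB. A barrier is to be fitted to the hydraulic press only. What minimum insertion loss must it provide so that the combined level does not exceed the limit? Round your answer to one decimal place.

6.8 dB

Everything except the hydraulic press sums to 10^(80/10) + 10^(92/10) = 1.685e+09 in linear terms, 92.27 dB.
To meet 94 dB overall, the treated hydraulic press may contribute at most 10^(94/10) − 1.685e+09 = 8.270e+08, i.e. 89.18 dB.
So the hydraulic press must be reduced from 96 to 89.18 dB: IL = 6.82 dB.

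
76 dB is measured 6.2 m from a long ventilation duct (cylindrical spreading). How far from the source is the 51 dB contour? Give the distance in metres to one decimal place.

Line-source spreading drops the level by 10·log₁₀(r₂/r₁); inverting, r₂/r₁ = 10^(ΔL/10).
r₂ = 6.2·10^((76−51)/10) = 6.2·10^(25.0/10) = 1960.61 m.

1960.6 m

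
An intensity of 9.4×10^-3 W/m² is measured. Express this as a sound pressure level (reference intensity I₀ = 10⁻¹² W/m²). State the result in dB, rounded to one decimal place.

Dividing by I₀ shifts the exponent by 12: I/I₀ = 9.4×10^9.
L = 10·(0.9731 + 9) = 99.73 dB.

99.7 dB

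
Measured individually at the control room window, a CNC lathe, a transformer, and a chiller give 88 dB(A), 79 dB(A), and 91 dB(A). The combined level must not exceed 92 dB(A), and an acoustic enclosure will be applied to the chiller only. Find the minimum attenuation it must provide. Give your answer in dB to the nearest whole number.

The untreated sources together contribute 10^(88/10) + 10^(79/10) = 7.104e+08, i.e. 88.51 dB(A).
To meet 92 dB(A) overall, the treated chiller may contribute at most 10^(92/10) − 7.104e+08 = 8.745e+08, i.e. 89.42 dB(A).
So the chiller must be reduced from 91 to 89.42 dB(A): IL = 1.58 dB.

2 dB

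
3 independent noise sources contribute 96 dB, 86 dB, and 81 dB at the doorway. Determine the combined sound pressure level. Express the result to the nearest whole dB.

For uncorrelated sources the intensities add, so convert each level to linear form, sum, and take 10·log₁₀ of the total.
Σ 10^(L/10) = 10^(96/10) + 10^(86/10) + 10^(81/10) = 4.505e+09.
L_total = 10·log₁₀(4.505e+09) = 96.54 dB.

97 dB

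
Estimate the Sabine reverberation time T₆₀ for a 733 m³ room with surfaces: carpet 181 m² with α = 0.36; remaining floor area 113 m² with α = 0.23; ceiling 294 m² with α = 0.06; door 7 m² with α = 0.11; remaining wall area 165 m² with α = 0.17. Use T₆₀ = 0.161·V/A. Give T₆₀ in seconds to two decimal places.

Summing Sᵢαᵢ: 181·0.36 + 113·0.23 + 294·0.06 + 7·0.11 + 165·0.17 = 137.61 m².
T₆₀ = 0.161 × 733 / 137.61 = 0.858 s.

0.86 s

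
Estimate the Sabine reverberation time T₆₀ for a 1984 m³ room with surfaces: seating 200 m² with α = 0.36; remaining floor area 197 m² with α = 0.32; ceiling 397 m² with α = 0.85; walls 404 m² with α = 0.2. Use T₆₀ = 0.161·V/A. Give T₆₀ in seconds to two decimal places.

Total absorption A = 200·0.36 + 197·0.32 + 397·0.85 + 404·0.2 = 553.29 m² sabins.
T₆₀ = 0.161 × 1984 / 553.29 = 0.577 s.

0.58 s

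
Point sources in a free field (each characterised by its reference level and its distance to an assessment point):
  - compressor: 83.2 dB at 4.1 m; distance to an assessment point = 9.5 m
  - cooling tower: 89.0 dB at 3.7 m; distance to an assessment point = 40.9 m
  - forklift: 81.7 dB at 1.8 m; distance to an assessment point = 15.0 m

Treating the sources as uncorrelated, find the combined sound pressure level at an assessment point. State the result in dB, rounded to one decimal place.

76.8 dB

Apply inverse-square spreading to bring every level to the receiver, then sum 10^(L/10).
compressor: 83.2 − 20·log₁₀(9.5/4.1) = 83.2 − 7.30 = 75.90 dB.
cooling tower: 89.0 − 20·log₁₀(40.9/3.7) = 89.0 − 20.87 = 68.13 dB.
forklift: 81.7 − 20·log₁₀(15.0/1.8) = 81.7 − 18.42 = 63.28 dB.
Σ 10^(L/10) = 4.755e+07 → L_total = 10·log₁₀(4.755e+07) = 76.77 dB.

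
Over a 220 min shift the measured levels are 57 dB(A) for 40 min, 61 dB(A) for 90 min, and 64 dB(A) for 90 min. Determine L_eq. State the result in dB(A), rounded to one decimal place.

62.1 dB(A)

The energy average is taken in the linear domain: L_eq = 10·log₁₀[(Σ tᵢ·10^(Lᵢ/10))/T], T = 220 min.
Σ tᵢ·10^(Lᵢ/10) = 40·10^(57/10) + 90·10^(61/10) + 90·10^(64/10) = 3.594e+08.
L_eq = 10·log₁₀(3.594e+08/220) = 62.13 dB(A).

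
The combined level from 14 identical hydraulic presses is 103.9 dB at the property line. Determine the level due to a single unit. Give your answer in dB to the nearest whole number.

92 dB

For N identical incoherent sources L_total = L₁ + 10·log₁₀ N, so L₁ = 103.9 − 10·log₁₀(14) = 103.9 − 11.461.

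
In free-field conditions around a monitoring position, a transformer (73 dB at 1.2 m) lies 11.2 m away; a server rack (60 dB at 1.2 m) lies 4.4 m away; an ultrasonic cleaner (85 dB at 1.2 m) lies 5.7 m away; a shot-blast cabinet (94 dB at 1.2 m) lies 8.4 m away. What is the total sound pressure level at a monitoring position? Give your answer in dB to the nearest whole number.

78 dB

Apply inverse-square spreading to bring every level to the receiver, then sum 10^(L/10).
transformer: 73 − 20·log₁₀(11.2/1.2) = 73 − 19.40 = 53.60 dB.
server rack: 60 − 20·log₁₀(4.4/1.2) = 60 − 11.29 = 48.71 dB.
ultrasonic cleaner: 85 − 20·log₁₀(5.7/1.2) = 85 − 13.53 = 71.47 dB.
shot-blast cabinet: 94 − 20·log₁₀(8.4/1.2) = 94 − 16.90 = 77.10 dB.
Σ 10^(L/10) = 6.558e+07 → L_total = 10·log₁₀(6.558e+07) = 78.17 dB.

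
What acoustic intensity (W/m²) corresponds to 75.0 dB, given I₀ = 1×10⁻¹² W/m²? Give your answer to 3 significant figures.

L = 10·log₁₀(I/I₀) ⇒ I = I₀·10^(L/10) = 10⁻¹² × 10^7.50.

3.16e-05 W/m²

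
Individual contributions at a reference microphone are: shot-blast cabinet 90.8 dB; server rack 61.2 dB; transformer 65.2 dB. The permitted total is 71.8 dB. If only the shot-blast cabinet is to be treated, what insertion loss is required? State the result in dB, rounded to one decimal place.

Fixed contribution from the other sources: Σ 10^(L/10) = 10^(61.2/10) + 10^(65.2/10) = 4.630e+06 (66.66 dB).
The limit corresponds to 10^(71.8/10) = 1.514e+07; subtracting the fixed part leaves 1.051e+07 for the shot-blast cabinet, i.e. 70.21 dB.
So the shot-blast cabinet must be reduced from 90.8 to 70.21 dB: IL = 20.59 dB.

20.6 dB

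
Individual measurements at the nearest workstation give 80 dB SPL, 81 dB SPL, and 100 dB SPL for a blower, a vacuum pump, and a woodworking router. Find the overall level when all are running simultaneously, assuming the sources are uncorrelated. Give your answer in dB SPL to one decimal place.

100.1 dB SPL

Incoherent sources combine by intensity addition: L_total = 10·log₁₀(Σ 10^(L_i/10)).
Σ 10^(L/10) = 10^(80/10) + 10^(81/10) + 10^(100/10) = 1.023e+10.
L_total = 10·log₁₀(1.023e+10) = 100.10 dB SPL.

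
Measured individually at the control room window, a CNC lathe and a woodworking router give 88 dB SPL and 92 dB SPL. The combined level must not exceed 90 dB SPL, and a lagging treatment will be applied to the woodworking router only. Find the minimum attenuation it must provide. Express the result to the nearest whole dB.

6 dB

The untreated sources together contribute 10^(88/10) = 6.310e+08, i.e. 88.00 dB SPL.
To meet 90 dB SPL overall, the treated woodworking router may contribute at most 10^(90/10) − 6.310e+08 = 3.690e+08, i.e. 85.67 dB SPL.
Required insertion loss = 92 − 85.67 = 6.33 dB.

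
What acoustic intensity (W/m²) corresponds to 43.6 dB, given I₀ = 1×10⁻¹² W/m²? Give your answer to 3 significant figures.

I/I₀ = 10^(43.6/10) = 2.291e+04, so I = 2.291e+04 × 10⁻¹² W/m².

2.29e-08 W/m²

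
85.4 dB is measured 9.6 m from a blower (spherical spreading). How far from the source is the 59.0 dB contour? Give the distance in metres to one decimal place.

For a point source L₁ − L₂ = 20·log₁₀(r₂/r₁), so r₂ = r₁·10^((L₁−L₂)/20).
r₂ = 9.6·10^((85.4−59.0)/20) = 9.6·10^(26.4/20) = 200.57 m.

200.6 m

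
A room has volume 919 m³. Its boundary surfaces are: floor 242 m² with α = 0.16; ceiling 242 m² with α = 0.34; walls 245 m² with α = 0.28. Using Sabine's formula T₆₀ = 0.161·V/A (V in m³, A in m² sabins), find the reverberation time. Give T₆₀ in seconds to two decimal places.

Total absorption A = 242·0.16 + 242·0.34 + 245·0.28 = 189.60 m² sabins.
T₆₀ = 0.161 × 919 / 189.60 = 0.780 s.

0.78 s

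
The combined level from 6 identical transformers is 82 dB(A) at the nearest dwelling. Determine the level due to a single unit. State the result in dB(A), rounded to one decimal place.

For N identical incoherent sources L_total = L₁ + 10·log₁₀ N, so L₁ = 82 − 10·log₁₀(6) = 82 − 7.782.

74.2 dB(A)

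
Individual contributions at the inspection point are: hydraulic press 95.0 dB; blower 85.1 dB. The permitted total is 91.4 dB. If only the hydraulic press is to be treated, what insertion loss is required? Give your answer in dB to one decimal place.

Fixed contribution from the other source: Σ 10^(L/10) = 10^(85.1/10) = 3.236e+08 (85.10 dB).
The limit corresponds to 10^(91.4/10) = 1.380e+09; subtracting the fixed part leaves 1.057e+09 for the hydraulic press, i.e. 90.24 dB.
Required insertion loss = 95.0 − 90.24 = 4.76 dB.

4.8 dB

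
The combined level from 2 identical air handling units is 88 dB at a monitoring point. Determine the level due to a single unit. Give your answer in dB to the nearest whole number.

85 dB

For N identical incoherent sources L_total = L₁ + 10·log₁₀ N, so L₁ = 88 − 10·log₁₀(2) = 88 − 3.010.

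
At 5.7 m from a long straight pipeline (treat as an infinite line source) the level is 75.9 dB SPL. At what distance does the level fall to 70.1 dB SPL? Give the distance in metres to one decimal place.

The 5.8 dB drop corresponds to a distance ratio of 10^(5.8/10) for a line source.
r₂ = 5.7·10^((75.9−70.1)/10) = 5.7·10^(5.8/10) = 21.67 m.

21.7 m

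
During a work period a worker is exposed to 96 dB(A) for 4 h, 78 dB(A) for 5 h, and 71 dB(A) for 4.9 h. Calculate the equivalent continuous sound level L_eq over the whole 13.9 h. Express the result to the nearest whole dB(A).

The energy average is taken in the linear domain: L_eq = 10·log₁₀[(Σ tᵢ·10^(Lᵢ/10))/T], T = 13.9 h.
Σ tᵢ·10^(Lᵢ/10) = 4·10^(96/10) + 5·10^(78/10) + 4.9·10^(71/10) = 1.630e+10.
L_eq = 10·log₁₀(1.630e+10/13.9) = 90.69 dB(A).

91 dB(A)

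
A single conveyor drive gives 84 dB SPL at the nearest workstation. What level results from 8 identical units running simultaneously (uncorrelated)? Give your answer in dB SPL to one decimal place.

With 8 equal, uncorrelated contributions the intensity is 8× that of one unit, giving a rise of 10·log₁₀ 8.
L_total = 84 + 10·log₁₀(8) = 84 + 9.031 = 93.03 dB SPL.

93.0 dB SPL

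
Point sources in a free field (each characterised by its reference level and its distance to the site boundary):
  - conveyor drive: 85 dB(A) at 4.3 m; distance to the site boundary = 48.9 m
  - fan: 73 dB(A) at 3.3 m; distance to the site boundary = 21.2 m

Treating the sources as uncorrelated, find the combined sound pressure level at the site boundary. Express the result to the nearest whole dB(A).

65 dB(A)

First find each source's level at the receiver (point-source: −20·log₁₀(r/r_ref)), then combine on an intensity basis.
conveyor drive: 85 − 20·log₁₀(48.9/4.3) = 85 − 21.12 = 63.88 dB(A).
fan: 73 − 20·log₁₀(21.2/3.3) = 73 − 16.16 = 56.84 dB(A).
Σ 10^(L/10) = 2.929e+06 → L_total = 10·log₁₀(2.929e+06) = 64.67 dB(A).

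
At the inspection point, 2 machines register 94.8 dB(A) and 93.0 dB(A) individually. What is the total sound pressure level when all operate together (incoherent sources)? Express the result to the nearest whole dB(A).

Incoherent sources combine by intensity addition: L_total = 10·log₁₀(Σ 10^(L_i/10)).
Σ 10^(L/10) = 10^(94.8/10) + 10^(93.0/10) = 5.015e+09.
L_total = 10·log₁₀(5.015e+09) = 97.00 dB(A).

97 dB(A)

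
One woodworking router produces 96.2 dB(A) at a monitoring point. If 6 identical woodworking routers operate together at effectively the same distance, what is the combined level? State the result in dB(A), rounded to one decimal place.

With 6 equal, uncorrelated contributions the intensity is 6× that of one unit, giving a rise of 10·log₁₀ 6.
L_total = 96.2 + 10·log₁₀(6) = 96.2 + 7.782 = 103.98 dB(A).

104.0 dB(A)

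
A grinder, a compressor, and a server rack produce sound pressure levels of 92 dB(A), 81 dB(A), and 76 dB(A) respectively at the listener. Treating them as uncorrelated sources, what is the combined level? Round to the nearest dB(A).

For uncorrelated sources the intensities add, so convert each level to linear form, sum, and take 10·log₁₀ of the total.
Σ 10^(L/10) = 10^(92/10) + 10^(81/10) + 10^(76/10) = 1.751e+09.
L_total = 10·log₁₀(1.751e+09) = 92.43 dB(A).

92 dB(A)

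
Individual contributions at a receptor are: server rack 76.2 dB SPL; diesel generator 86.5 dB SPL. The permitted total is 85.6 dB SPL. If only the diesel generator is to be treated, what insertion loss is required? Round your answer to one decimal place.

1.4 dB

Everything except the diesel generator sums to 10^(76.2/10) = 4.169e+07 in linear terms, 76.20 dB SPL.
The limit corresponds to 10^(85.6/10) = 3.631e+08; subtracting the fixed part leaves 3.214e+08 for the diesel generator, i.e. 85.07 dB SPL.
Required insertion loss = 86.5 − 85.07 = 1.43 dB.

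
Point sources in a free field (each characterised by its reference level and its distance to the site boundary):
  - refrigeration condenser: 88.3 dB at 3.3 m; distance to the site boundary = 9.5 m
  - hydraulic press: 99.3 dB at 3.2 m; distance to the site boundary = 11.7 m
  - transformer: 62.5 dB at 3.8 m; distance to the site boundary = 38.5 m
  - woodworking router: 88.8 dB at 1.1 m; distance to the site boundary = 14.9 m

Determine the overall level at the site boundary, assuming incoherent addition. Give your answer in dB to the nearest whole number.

89 dB

Propagate each source to the receiver with L = L_ref − 20·log₁₀(r/r_ref), then add intensities.
refrigeration condenser: 88.3 − 20·log₁₀(9.5/3.3) = 88.3 − 9.18 = 79.12 dB.
hydraulic press: 99.3 − 20·log₁₀(11.7/3.2) = 99.3 − 11.26 = 88.04 dB.
transformer: 62.5 − 20·log₁₀(38.5/3.8) = 62.5 − 20.11 = 42.39 dB.
woodworking router: 88.8 − 20·log₁₀(14.9/1.1) = 88.8 − 22.64 = 66.16 dB.
Σ 10^(L/10) = 7.224e+08 → L_total = 10·log₁₀(7.224e+08) = 88.59 dB.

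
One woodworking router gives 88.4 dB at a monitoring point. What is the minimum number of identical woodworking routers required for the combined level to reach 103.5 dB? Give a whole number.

The shortfall is 103.5 − 88.4 = 15.1 dB, and N units add 10·log₁₀ N, so need 10·log₁₀ N ≥ 15.1.
N ≥ 10^(15.1/10) = 32.359, so N = 33.

33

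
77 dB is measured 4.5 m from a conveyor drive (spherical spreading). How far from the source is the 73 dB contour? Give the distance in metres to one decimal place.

Point-source spreading drops the level by 20·log₁₀(r₂/r₁); inverting, r₂/r₁ = 10^(ΔL/20).
r₂ = 4.5·10^((77−73)/20) = 4.5·10^(4.0/20) = 7.13 m.

7.1 m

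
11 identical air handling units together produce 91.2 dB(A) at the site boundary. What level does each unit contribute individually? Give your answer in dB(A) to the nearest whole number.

Dividing the total intensity by 11 lowers the level by 10·log₁₀ 11 = 10.414 dB: L₁ = 91.2 − 10.414.

81 dB(A)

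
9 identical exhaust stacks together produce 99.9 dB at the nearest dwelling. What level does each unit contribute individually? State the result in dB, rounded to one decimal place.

For N identical incoherent sources L_total = L₁ + 10·log₁₀ N, so L₁ = 99.9 − 10·log₁₀(9) = 99.9 − 9.542.

90.4 dB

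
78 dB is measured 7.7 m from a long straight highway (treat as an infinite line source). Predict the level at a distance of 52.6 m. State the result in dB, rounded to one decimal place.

For a line source, L₂ = L₁ − 10·log₁₀(r₂/r₁).
L₂ = 78 − 10·log₁₀(52.6/7.7) = 78 − 8.345 = 69.66 dB.

69.7 dB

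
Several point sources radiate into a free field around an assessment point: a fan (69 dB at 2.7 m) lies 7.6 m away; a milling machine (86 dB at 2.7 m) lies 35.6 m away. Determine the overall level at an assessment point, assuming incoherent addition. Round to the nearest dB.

First find each source's level at the receiver (point-source: −20·log₁₀(r/r_ref)), then combine on an intensity basis.
fan: 69 − 20·log₁₀(7.6/2.7) = 69 − 8.99 = 60.01 dB.
milling machine: 86 − 20·log₁₀(35.6/2.7) = 86 − 22.40 = 63.60 dB.
Σ 10^(L/10) = 3.292e+06 → L_total = 10·log₁₀(3.292e+06) = 65.18 dB.

65 dB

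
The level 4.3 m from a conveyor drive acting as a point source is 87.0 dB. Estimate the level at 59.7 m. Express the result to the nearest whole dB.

64 dB

For a point source, L₂ = L₁ − 20·log₁₀(r₂/r₁).
L₂ = 87.0 − 20·log₁₀(59.7/4.3) = 87.0 − 22.850 = 64.15 dB.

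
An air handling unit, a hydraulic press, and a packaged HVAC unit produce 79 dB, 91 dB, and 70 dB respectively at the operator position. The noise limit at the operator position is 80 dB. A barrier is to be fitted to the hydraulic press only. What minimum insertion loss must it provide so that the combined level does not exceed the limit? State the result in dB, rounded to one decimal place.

20.8 dB

The untreated sources together contribute 10^(79/10) + 10^(70/10) = 8.943e+07, i.e. 79.51 dB.
The limit corresponds to 10^(80/10) = 1.000e+08; subtracting the fixed part leaves 1.057e+07 for the hydraulic press, i.e. 70.24 dB.
Required insertion loss = 91 − 70.24 = 20.76 dB.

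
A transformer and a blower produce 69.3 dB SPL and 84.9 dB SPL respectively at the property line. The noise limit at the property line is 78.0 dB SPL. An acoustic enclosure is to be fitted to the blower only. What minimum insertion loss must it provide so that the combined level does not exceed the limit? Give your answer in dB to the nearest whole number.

Fixed contribution from the other source: Σ 10^(L/10) = 10^(69.3/10) = 8.511e+06 (69.30 dB SPL).
The limit corresponds to 10^(78.0/10) = 6.310e+07; subtracting the fixed part leaves 5.458e+07 for the blower, i.e. 77.37 dB SPL.
So the blower must be reduced from 84.9 to 77.37 dB SPL: IL = 7.53 dB.

8 dB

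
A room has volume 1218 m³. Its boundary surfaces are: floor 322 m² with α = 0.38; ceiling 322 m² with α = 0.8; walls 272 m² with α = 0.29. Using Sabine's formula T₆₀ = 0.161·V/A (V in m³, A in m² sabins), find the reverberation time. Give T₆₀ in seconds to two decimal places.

0.43 s

A = Σ Sᵢαᵢ = 322·0.38 + 322·0.8 + 272·0.29 = 458.84 m².
T₆₀ = 0.161 × 1218 / 458.84 = 0.427 s.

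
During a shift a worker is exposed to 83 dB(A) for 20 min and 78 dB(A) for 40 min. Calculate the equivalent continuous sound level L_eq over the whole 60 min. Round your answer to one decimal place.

L_eq = 10·log₁₀[(1/T)·Σ tᵢ·10^(Lᵢ/10)] with T = 60 min.
Σ tᵢ·10^(Lᵢ/10) = 20·10^(83/10) + 40·10^(78/10) = 6.514e+09.
L_eq = 10·log₁₀(6.514e+09/60) = 80.36 dB(A).

80.4 dB(A)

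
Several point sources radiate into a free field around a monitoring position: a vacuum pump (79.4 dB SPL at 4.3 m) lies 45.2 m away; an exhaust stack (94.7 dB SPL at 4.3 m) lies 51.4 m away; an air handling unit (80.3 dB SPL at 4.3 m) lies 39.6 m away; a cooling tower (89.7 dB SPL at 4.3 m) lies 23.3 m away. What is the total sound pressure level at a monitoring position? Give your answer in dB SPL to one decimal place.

Apply inverse-square spreading to bring every level to the receiver, then sum 10^(L/10).
vacuum pump: 79.4 − 20·log₁₀(45.2/4.3) = 79.4 − 20.43 = 58.97 dB SPL.
exhaust stack: 94.7 − 20·log₁₀(51.4/4.3) = 94.7 − 21.55 = 73.15 dB SPL.
air handling unit: 80.3 − 20·log₁₀(39.6/4.3) = 80.3 − 19.28 = 61.02 dB SPL.
cooling tower: 89.7 − 20·log₁₀(23.3/4.3) = 89.7 − 14.68 = 75.02 dB SPL.
Σ 10^(L/10) = 5.449e+07 → L_total = 10·log₁₀(5.449e+07) = 77.36 dB SPL.

77.4 dB SPL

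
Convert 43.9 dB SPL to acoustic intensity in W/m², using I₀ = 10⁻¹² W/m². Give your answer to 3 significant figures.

I = I₀·10^(L/10) = 10⁻¹² × 10^(43.9/10) = 10^(-7.610).

2.45e-08 W/m²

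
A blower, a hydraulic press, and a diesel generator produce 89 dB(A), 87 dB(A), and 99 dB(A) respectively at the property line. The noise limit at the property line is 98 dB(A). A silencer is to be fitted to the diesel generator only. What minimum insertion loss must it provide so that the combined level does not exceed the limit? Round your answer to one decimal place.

Everything except the diesel generator sums to 10^(89/10) + 10^(87/10) = 1.296e+09 in linear terms, 91.12 dB(A).
To meet 98 dB(A) overall, the treated diesel generator may contribute at most 10^(98/10) − 1.296e+09 = 5.014e+09, i.e. 97.00 dB(A).
So the diesel generator must be reduced from 99 to 97.00 dB(A): IL = 2.00 dB.

2.0 dB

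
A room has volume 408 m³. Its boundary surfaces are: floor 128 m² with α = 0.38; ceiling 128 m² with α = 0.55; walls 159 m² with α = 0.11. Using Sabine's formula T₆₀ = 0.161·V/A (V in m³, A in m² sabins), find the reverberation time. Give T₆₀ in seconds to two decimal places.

0.48 s

A = Σ Sᵢαᵢ = 128·0.38 + 128·0.55 + 159·0.11 = 136.53 m².
T₆₀ = 0.161 × 408 / 136.53 = 0.481 s.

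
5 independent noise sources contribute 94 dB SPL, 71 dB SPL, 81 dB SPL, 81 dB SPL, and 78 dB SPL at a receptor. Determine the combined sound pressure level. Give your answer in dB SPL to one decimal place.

For uncorrelated sources the intensities add, so convert each level to linear form, sum, and take 10·log₁₀ of the total.
Σ 10^(L/10) = 10^(94/10) + 10^(71/10) + 10^(81/10) + 10^(81/10) + 10^(78/10) = 2.839e+09.
L_total = 10·log₁₀(2.839e+09) = 94.53 dB SPL.

94.5 dB SPL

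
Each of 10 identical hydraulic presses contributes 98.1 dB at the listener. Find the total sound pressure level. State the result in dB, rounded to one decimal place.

With 10 equal, uncorrelated contributions the intensity is 10× that of one unit, giving a rise of 10·log₁₀ 10.
L_total = 98.1 + 10·log₁₀(10) = 98.1 + 10.000 = 108.10 dB.

108.1 dB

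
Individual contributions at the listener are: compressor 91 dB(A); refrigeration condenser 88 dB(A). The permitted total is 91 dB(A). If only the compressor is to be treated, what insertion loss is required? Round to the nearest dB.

Fixed contribution from the other source: Σ 10^(L/10) = 10^(88/10) = 6.310e+08 (88.00 dB(A)).
The limit corresponds to 10^(91/10) = 1.259e+09; subtracting the fixed part leaves 6.280e+08 for the compressor, i.e. 87.98 dB(A).
Required insertion loss = 91 − 87.98 = 3.02 dB.

3 dB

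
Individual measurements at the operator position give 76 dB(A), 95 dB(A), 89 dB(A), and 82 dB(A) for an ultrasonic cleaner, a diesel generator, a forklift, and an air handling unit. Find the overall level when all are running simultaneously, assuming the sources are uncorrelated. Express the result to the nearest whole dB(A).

96 dB(A)

Incoherent sources combine by intensity addition: L_total = 10·log₁₀(Σ 10^(L_i/10)).
Σ 10^(L/10) = 10^(76/10) + 10^(95/10) + 10^(89/10) + 10^(82/10) = 4.155e+09.
L_total = 10·log₁₀(4.155e+09) = 96.19 dB(A).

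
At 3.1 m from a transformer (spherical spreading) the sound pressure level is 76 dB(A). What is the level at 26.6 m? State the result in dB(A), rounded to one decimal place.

Spherical spreading from a point source gives a 20·log₁₀(r₂/r₁) drop.
L₂ = 76 − 20·log₁₀(26.6/3.1) = 76 − 18.670 = 57.33 dB(A).

57.3 dB(A)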